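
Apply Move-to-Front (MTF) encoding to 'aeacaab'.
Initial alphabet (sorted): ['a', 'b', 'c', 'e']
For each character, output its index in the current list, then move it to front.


MTF encoding:
'a': index 0 in ['a', 'b', 'c', 'e'] -> ['a', 'b', 'c', 'e']
'e': index 3 in ['a', 'b', 'c', 'e'] -> ['e', 'a', 'b', 'c']
'a': index 1 in ['e', 'a', 'b', 'c'] -> ['a', 'e', 'b', 'c']
'c': index 3 in ['a', 'e', 'b', 'c'] -> ['c', 'a', 'e', 'b']
'a': index 1 in ['c', 'a', 'e', 'b'] -> ['a', 'c', 'e', 'b']
'a': index 0 in ['a', 'c', 'e', 'b'] -> ['a', 'c', 'e', 'b']
'b': index 3 in ['a', 'c', 'e', 'b'] -> ['b', 'a', 'c', 'e']


Output: [0, 3, 1, 3, 1, 0, 3]


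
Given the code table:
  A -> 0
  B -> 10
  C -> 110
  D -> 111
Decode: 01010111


Decoding:
0 -> A
10 -> B
10 -> B
111 -> D


Result: ABBD


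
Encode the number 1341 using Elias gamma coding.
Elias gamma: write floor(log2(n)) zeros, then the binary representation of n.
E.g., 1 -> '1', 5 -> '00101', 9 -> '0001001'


num_bits = floor(log2(1341)) + 1 = 11
leading_zeros = num_bits - 1 = 10
binary(1341) = 10100111101

Elias gamma(1341) = '0000000000' + '10100111101' = 000000000010100111101 (21 bits)


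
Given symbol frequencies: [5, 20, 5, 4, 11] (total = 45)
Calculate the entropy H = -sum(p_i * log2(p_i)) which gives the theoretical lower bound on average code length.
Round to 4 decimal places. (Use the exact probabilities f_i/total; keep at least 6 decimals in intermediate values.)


Per-symbol terms -p_i * log2(p_i) with p_i = f_i/45:
  p = 5/45 = 0.111111: log2(p) = -3.169925, -p*log2(p) = 0.352214
  p = 20/45 = 0.444444: log2(p) = -1.169925, -p*log2(p) = 0.519967
  p = 5/45 = 0.111111: log2(p) = -3.169925, -p*log2(p) = 0.352214
  p = 4/45 = 0.088889: log2(p) = -3.491853, -p*log2(p) = 0.310387
  p = 11/45 = 0.244444: log2(p) = -2.032421, -p*log2(p) = 0.496814
H = 0.352214 + 0.519967 + 0.352214 + 0.310387 + 0.496814 = 2.031596

H = 2.0316 bits/symbol


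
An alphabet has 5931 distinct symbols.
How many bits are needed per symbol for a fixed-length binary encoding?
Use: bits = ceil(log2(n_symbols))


log2(5931) = 12.5341
Bracket: 2^12 = 4096 < 5931 <= 2^13 = 8192
So ceil(log2(5931)) = 13

bits = ceil(log2(5931)) = ceil(12.5341) = 13 bits


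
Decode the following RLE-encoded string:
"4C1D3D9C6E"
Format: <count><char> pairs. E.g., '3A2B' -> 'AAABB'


Expanding each <count><char> pair:
  4C -> 'CCCC'
  1D -> 'D'
  3D -> 'DDD'
  9C -> 'CCCCCCCCC'
  6E -> 'EEEEEE'

Decoded = CCCCDDDDCCCCCCCCCEEEEEE


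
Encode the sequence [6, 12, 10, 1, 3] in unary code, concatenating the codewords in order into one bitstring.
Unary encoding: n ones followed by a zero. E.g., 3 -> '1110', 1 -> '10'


Encode each number as n ones followed by a terminating 0:
  6 -> 1111110 (7 bits)
  12 -> 1111111111110 (13 bits)
  10 -> 11111111110 (11 bits)
  1 -> 10 (2 bits)
  3 -> 1110 (4 bits)
Total length = 7 + 13 + 11 + 2 + 4 = 37 bits.

Unary([6, 12, 10, 1, 3]) = 1111110111111111111011111111110101110 (37 bits)


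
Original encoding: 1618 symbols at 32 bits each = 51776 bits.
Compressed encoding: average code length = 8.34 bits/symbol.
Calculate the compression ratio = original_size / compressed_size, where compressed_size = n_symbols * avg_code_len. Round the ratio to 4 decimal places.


original_size = n_symbols * orig_bits = 1618 * 32 = 51776 bits
compressed_size = n_symbols * avg_code_len = 1618 * 8.34 = 13494.12 bits
ratio = original_size / compressed_size = 51776 / 13494.12 = 3.8369

Compression ratio = 3.8369


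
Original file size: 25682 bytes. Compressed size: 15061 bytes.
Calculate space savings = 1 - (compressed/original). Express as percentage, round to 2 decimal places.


ratio = compressed/original = 15061/25682 = 0.586442
savings = 1 - ratio = 1 - 0.586442 = 0.413558
as a percentage: 0.413558 * 100 = 41.36%

Space savings = 1 - 15061/25682 = 41.36%


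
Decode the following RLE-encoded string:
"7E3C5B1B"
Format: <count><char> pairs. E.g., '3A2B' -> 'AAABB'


Expanding each <count><char> pair:
  7E -> 'EEEEEEE'
  3C -> 'CCC'
  5B -> 'BBBBB'
  1B -> 'B'

Decoded = EEEEEEECCCBBBBBB


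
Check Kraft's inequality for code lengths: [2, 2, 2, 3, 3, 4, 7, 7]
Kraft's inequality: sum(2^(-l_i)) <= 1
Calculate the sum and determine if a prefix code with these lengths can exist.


Sum = 2^(-2) + 2^(-2) + 2^(-2) + 2^(-3) + 2^(-3) + 2^(-4) + 2^(-7) + 2^(-7)
    = 0.25 + 0.25 + 0.25 + 0.125 + 0.125 + 0.0625 + 0.0078125 + 0.0078125
    = 138/128 = 1.078125
Since 1.078125 > 1, Kraft's inequality is NOT satisfied.
A prefix code with these lengths CANNOT exist.

Kraft sum = 1.078125. Not satisfied.


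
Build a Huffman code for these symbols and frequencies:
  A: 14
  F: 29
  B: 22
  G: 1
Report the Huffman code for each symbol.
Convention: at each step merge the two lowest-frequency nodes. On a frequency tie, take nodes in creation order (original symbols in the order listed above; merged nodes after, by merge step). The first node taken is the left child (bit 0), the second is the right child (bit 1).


Huffman tree construction:
Step 1: Merge G(1) + A(14) = 15
Step 2: Merge (G+A)(15) + B(22) = 37
Step 3: Merge F(29) + ((G+A)+B)(37) = 66
Read each symbol's code off the tree from the root (left child = 0, right child = 1).

Codes:
  A: 101 (length 3)
  F: 0 (length 1)
  B: 11 (length 2)
  G: 100 (length 3)
Average code length: 118/66 = 1.7879 bits/symbol


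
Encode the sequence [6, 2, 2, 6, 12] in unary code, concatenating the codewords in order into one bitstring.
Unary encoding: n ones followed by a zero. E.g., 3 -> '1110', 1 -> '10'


Encode each number as n ones followed by a terminating 0:
  6 -> 1111110 (7 bits)
  2 -> 110 (3 bits)
  2 -> 110 (3 bits)
  6 -> 1111110 (7 bits)
  12 -> 1111111111110 (13 bits)
Total length = 7 + 3 + 3 + 7 + 13 = 33 bits.

Unary([6, 2, 2, 6, 12]) = 111111011011011111101111111111110 (33 bits)


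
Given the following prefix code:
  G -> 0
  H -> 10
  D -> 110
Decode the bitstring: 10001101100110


Decoding step by step:
Bits 10 -> H
Bits 0 -> G
Bits 0 -> G
Bits 110 -> D
Bits 110 -> D
Bits 0 -> G
Bits 110 -> D


Decoded message: HGGDDGD


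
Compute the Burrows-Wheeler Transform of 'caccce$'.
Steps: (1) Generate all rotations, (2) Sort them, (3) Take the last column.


Rotations (sorted):
  0: $caccce -> last char: e
  1: accce$c -> last char: c
  2: caccce$ -> last char: $
  3: ccce$ca -> last char: a
  4: cce$cac -> last char: c
  5: ce$cacc -> last char: c
  6: e$caccc -> last char: c


BWT = ec$accc


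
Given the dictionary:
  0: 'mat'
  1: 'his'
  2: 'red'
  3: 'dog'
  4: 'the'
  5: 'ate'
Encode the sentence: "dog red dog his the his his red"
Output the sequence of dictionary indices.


Look up each word in the dictionary:
  'dog' -> 3
  'red' -> 2
  'dog' -> 3
  'his' -> 1
  'the' -> 4
  'his' -> 1
  'his' -> 1
  'red' -> 2

Encoded: [3, 2, 3, 1, 4, 1, 1, 2]


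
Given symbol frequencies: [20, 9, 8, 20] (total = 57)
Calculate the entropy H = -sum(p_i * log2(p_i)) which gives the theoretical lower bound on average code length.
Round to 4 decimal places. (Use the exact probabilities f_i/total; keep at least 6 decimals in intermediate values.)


Per-symbol terms -p_i * log2(p_i) with p_i = f_i/57:
  p = 20/57 = 0.350877: log2(p) = -1.510962, -p*log2(p) = 0.530162
  p = 9/57 = 0.157895: log2(p) = -2.662965, -p*log2(p) = 0.420468
  p = 8/57 = 0.140351: log2(p) = -2.832890, -p*log2(p) = 0.397599
  p = 20/57 = 0.350877: log2(p) = -1.510962, -p*log2(p) = 0.530162
H = 0.530162 + 0.420468 + 0.397599 + 0.530162 = 1.878391

H = 1.8784 bits/symbol


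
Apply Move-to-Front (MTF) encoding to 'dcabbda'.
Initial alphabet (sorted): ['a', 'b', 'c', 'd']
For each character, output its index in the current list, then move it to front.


MTF encoding:
'd': index 3 in ['a', 'b', 'c', 'd'] -> ['d', 'a', 'b', 'c']
'c': index 3 in ['d', 'a', 'b', 'c'] -> ['c', 'd', 'a', 'b']
'a': index 2 in ['c', 'd', 'a', 'b'] -> ['a', 'c', 'd', 'b']
'b': index 3 in ['a', 'c', 'd', 'b'] -> ['b', 'a', 'c', 'd']
'b': index 0 in ['b', 'a', 'c', 'd'] -> ['b', 'a', 'c', 'd']
'd': index 3 in ['b', 'a', 'c', 'd'] -> ['d', 'b', 'a', 'c']
'a': index 2 in ['d', 'b', 'a', 'c'] -> ['a', 'd', 'b', 'c']


Output: [3, 3, 2, 3, 0, 3, 2]


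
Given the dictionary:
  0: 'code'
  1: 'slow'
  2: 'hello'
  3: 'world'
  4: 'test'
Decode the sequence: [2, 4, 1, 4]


Look up each index in the dictionary:
  2 -> 'hello'
  4 -> 'test'
  1 -> 'slow'
  4 -> 'test'

Decoded: "hello test slow test"


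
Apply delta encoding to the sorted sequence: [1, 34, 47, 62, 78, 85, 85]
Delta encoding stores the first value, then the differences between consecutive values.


First value: 1
Deltas:
  34 - 1 = 33
  47 - 34 = 13
  62 - 47 = 15
  78 - 62 = 16
  85 - 78 = 7
  85 - 85 = 0


Delta encoded: [1, 33, 13, 15, 16, 7, 0]


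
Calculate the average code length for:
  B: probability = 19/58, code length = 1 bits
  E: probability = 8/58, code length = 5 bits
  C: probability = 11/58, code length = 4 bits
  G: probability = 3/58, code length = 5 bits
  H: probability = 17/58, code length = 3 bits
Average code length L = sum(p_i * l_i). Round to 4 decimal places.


Weighted contributions p_i * l_i:
  B: (19/58) * 1 = 19/58
  E: (8/58) * 5 = 40/58
  C: (11/58) * 4 = 44/58
  G: (3/58) * 5 = 15/58
  H: (17/58) * 3 = 51/58
Sum = (19 + 40 + 44 + 15 + 51)/58 = 169/58

L = 169/58 = 2.9138 bits/symbol


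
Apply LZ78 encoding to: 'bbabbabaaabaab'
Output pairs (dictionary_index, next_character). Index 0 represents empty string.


LZ78 encoding steps:
Dictionary: {0: ''}
Step 1: w='' (idx 0), next='b' -> output (0, 'b'), add 'b' as idx 1
Step 2: w='b' (idx 1), next='a' -> output (1, 'a'), add 'ba' as idx 2
Step 3: w='b' (idx 1), next='b' -> output (1, 'b'), add 'bb' as idx 3
Step 4: w='' (idx 0), next='a' -> output (0, 'a'), add 'a' as idx 4
Step 5: w='ba' (idx 2), next='a' -> output (2, 'a'), add 'baa' as idx 5
Step 6: w='a' (idx 4), next='b' -> output (4, 'b'), add 'ab' as idx 6
Step 7: w='a' (idx 4), next='a' -> output (4, 'a'), add 'aa' as idx 7
Step 8: w='b' (idx 1), end of input -> output (1, '')


Encoded: [(0, 'b'), (1, 'a'), (1, 'b'), (0, 'a'), (2, 'a'), (4, 'b'), (4, 'a'), (1, '')]


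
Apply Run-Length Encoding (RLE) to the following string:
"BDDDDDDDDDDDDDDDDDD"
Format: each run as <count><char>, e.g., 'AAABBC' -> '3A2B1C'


Scanning runs left to right:
  i=0: run of 'B' x 1 -> '1B'
  i=1: run of 'D' x 18 -> '18D'

RLE = 1B18D


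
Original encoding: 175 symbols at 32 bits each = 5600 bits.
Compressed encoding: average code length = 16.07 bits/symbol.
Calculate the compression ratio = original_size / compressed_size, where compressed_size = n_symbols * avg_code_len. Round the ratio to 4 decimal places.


original_size = n_symbols * orig_bits = 175 * 32 = 5600 bits
compressed_size = n_symbols * avg_code_len = 175 * 16.07 = 2812.25 bits
ratio = original_size / compressed_size = 5600 / 2812.25 = 1.9913

Compression ratio = 1.9913


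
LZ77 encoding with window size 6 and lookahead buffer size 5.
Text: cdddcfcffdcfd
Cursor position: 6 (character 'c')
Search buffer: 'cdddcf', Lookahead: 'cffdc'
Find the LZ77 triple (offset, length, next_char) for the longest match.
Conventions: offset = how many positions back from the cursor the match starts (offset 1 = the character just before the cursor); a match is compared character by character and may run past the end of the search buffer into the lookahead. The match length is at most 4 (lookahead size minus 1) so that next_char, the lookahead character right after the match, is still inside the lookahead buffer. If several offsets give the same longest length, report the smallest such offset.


Try each offset into the search buffer:
  offset=1 (pos 5, char 'f'): match length 0
  offset=2 (pos 4, char 'c'): match length 2
  offset=3 (pos 3, char 'd'): match length 0
  offset=4 (pos 2, char 'd'): match length 0
  offset=5 (pos 1, char 'd'): match length 0
  offset=6 (pos 0, char 'c'): match length 1
Longest match has length 2 at offset 2.
next_char = character at position 6 + 2 = 8 -> 'f'

Best match: offset=2, length=2 (matching 'cf' starting at position 4)
LZ77 triple: (2, 2, 'f')


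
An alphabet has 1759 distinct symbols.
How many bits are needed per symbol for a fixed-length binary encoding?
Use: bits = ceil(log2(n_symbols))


log2(1759) = 10.7805
Bracket: 2^10 = 1024 < 1759 <= 2^11 = 2048
So ceil(log2(1759)) = 11

bits = ceil(log2(1759)) = ceil(10.7805) = 11 bits


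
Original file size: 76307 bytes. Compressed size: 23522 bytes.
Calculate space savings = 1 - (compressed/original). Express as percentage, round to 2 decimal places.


ratio = compressed/original = 23522/76307 = 0.308255
savings = 1 - ratio = 1 - 0.308255 = 0.691745
as a percentage: 0.691745 * 100 = 69.17%

Space savings = 1 - 23522/76307 = 69.17%


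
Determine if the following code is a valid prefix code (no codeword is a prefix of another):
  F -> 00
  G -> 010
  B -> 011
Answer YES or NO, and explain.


Checking each pair (does one codeword prefix another?):
  F='00' vs G='010': no prefix
  F='00' vs B='011': no prefix
  G='010' vs F='00': no prefix
  G='010' vs B='011': no prefix
  B='011' vs F='00': no prefix
  B='011' vs G='010': no prefix
No violation found over all pairs.

YES -- this is a valid prefix code. No codeword is a prefix of any other codeword.


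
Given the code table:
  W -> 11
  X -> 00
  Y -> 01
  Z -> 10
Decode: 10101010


Decoding:
10 -> Z
10 -> Z
10 -> Z
10 -> Z


Result: ZZZZ


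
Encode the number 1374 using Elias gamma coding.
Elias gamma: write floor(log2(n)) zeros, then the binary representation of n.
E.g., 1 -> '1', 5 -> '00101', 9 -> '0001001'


num_bits = floor(log2(1374)) + 1 = 11
leading_zeros = num_bits - 1 = 10
binary(1374) = 10101011110

Elias gamma(1374) = '0000000000' + '10101011110' = 000000000010101011110 (21 bits)


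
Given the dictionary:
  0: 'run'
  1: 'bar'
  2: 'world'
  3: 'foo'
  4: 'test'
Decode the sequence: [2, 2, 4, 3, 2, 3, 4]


Look up each index in the dictionary:
  2 -> 'world'
  2 -> 'world'
  4 -> 'test'
  3 -> 'foo'
  2 -> 'world'
  3 -> 'foo'
  4 -> 'test'

Decoded: "world world test foo world foo test"


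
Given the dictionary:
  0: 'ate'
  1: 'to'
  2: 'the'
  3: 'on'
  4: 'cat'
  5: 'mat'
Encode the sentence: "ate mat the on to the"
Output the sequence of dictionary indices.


Look up each word in the dictionary:
  'ate' -> 0
  'mat' -> 5
  'the' -> 2
  'on' -> 3
  'to' -> 1
  'the' -> 2

Encoded: [0, 5, 2, 3, 1, 2]


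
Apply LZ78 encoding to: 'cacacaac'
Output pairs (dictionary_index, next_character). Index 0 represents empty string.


LZ78 encoding steps:
Dictionary: {0: ''}
Step 1: w='' (idx 0), next='c' -> output (0, 'c'), add 'c' as idx 1
Step 2: w='' (idx 0), next='a' -> output (0, 'a'), add 'a' as idx 2
Step 3: w='c' (idx 1), next='a' -> output (1, 'a'), add 'ca' as idx 3
Step 4: w='ca' (idx 3), next='a' -> output (3, 'a'), add 'caa' as idx 4
Step 5: w='c' (idx 1), end of input -> output (1, '')


Encoded: [(0, 'c'), (0, 'a'), (1, 'a'), (3, 'a'), (1, '')]


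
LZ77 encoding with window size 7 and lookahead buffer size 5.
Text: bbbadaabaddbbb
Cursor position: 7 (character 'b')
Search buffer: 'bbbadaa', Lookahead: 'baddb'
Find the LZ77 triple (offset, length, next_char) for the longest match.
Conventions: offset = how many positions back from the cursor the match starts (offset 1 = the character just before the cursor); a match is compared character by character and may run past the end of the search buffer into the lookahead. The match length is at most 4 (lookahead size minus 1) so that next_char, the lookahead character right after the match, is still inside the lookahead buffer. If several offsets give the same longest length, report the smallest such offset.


Try each offset into the search buffer:
  offset=1 (pos 6, char 'a'): match length 0
  offset=2 (pos 5, char 'a'): match length 0
  offset=3 (pos 4, char 'd'): match length 0
  offset=4 (pos 3, char 'a'): match length 0
  offset=5 (pos 2, char 'b'): match length 3
  offset=6 (pos 1, char 'b'): match length 1
  offset=7 (pos 0, char 'b'): match length 1
Longest match has length 3 at offset 5.
next_char = character at position 7 + 3 = 10 -> 'd'

Best match: offset=5, length=3 (matching 'bad' starting at position 2)
LZ77 triple: (5, 3, 'd')


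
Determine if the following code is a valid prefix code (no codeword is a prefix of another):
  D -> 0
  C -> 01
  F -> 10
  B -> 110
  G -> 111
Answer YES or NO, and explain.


Checking each pair (does one codeword prefix another?):
  D='0' vs C='01': prefix -- VIOLATION

NO -- this is NOT a valid prefix code. D (0) is a prefix of C (01).


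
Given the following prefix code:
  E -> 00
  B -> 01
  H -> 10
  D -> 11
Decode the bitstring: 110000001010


Decoding step by step:
Bits 11 -> D
Bits 00 -> E
Bits 00 -> E
Bits 00 -> E
Bits 10 -> H
Bits 10 -> H


Decoded message: DEEEHH


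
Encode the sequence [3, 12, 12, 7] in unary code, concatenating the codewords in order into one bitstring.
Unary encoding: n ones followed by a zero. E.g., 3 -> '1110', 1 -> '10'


Encode each number as n ones followed by a terminating 0:
  3 -> 1110 (4 bits)
  12 -> 1111111111110 (13 bits)
  12 -> 1111111111110 (13 bits)
  7 -> 11111110 (8 bits)
Total length = 4 + 13 + 13 + 8 = 38 bits.

Unary([3, 12, 12, 7]) = 11101111111111110111111111111011111110 (38 bits)


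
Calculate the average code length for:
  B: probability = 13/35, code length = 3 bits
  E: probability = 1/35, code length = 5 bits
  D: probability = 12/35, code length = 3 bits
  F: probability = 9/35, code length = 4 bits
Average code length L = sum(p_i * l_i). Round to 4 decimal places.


Weighted contributions p_i * l_i:
  B: (13/35) * 3 = 39/35
  E: (1/35) * 5 = 5/35
  D: (12/35) * 3 = 36/35
  F: (9/35) * 4 = 36/35
Sum = (39 + 5 + 36 + 36)/35 = 116/35

L = 116/35 = 3.3143 bits/symbol


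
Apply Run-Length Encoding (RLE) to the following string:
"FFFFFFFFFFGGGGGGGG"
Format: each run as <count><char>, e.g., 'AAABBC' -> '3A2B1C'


Scanning runs left to right:
  i=0: run of 'F' x 10 -> '10F'
  i=10: run of 'G' x 8 -> '8G'

RLE = 10F8G


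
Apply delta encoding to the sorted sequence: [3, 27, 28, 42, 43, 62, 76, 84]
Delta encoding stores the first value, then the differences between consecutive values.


First value: 3
Deltas:
  27 - 3 = 24
  28 - 27 = 1
  42 - 28 = 14
  43 - 42 = 1
  62 - 43 = 19
  76 - 62 = 14
  84 - 76 = 8


Delta encoded: [3, 24, 1, 14, 1, 19, 14, 8]


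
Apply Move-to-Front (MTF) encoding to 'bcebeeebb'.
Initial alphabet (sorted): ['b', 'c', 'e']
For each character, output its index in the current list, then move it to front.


MTF encoding:
'b': index 0 in ['b', 'c', 'e'] -> ['b', 'c', 'e']
'c': index 1 in ['b', 'c', 'e'] -> ['c', 'b', 'e']
'e': index 2 in ['c', 'b', 'e'] -> ['e', 'c', 'b']
'b': index 2 in ['e', 'c', 'b'] -> ['b', 'e', 'c']
'e': index 1 in ['b', 'e', 'c'] -> ['e', 'b', 'c']
'e': index 0 in ['e', 'b', 'c'] -> ['e', 'b', 'c']
'e': index 0 in ['e', 'b', 'c'] -> ['e', 'b', 'c']
'b': index 1 in ['e', 'b', 'c'] -> ['b', 'e', 'c']
'b': index 0 in ['b', 'e', 'c'] -> ['b', 'e', 'c']


Output: [0, 1, 2, 2, 1, 0, 0, 1, 0]


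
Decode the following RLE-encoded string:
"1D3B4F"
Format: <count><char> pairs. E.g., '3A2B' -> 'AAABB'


Expanding each <count><char> pair:
  1D -> 'D'
  3B -> 'BBB'
  4F -> 'FFFF'

Decoded = DBBBFFFF


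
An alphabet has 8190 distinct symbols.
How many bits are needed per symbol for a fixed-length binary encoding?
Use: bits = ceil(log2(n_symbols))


log2(8190) = 12.9996
Bracket: 2^12 = 4096 < 8190 <= 2^13 = 8192
So ceil(log2(8190)) = 13

bits = ceil(log2(8190)) = ceil(12.9996) = 13 bits


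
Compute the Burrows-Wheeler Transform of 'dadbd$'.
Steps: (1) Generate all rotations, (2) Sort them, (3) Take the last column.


Rotations (sorted):
  0: $dadbd -> last char: d
  1: adbd$d -> last char: d
  2: bd$dad -> last char: d
  3: d$dadb -> last char: b
  4: dadbd$ -> last char: $
  5: dbd$da -> last char: a


BWT = dddb$a


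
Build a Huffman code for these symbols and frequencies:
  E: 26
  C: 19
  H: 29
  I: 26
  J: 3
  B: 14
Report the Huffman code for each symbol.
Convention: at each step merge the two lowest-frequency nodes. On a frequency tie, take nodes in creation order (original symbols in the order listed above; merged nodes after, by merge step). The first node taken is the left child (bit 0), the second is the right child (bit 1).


Huffman tree construction:
Step 1: Merge J(3) + B(14) = 17
Step 2: Merge (J+B)(17) + C(19) = 36
Step 3: Merge E(26) + I(26) = 52
Step 4: Merge H(29) + ((J+B)+C)(36) = 65
Step 5: Merge (E+I)(52) + (H+((J+B)+C))(65) = 117
Read each symbol's code off the tree from the root (left child = 0, right child = 1).

Codes:
  E: 00 (length 2)
  C: 111 (length 3)
  H: 10 (length 2)
  I: 01 (length 2)
  J: 1100 (length 4)
  B: 1101 (length 4)
Average code length: 287/117 = 2.4530 bits/symbol


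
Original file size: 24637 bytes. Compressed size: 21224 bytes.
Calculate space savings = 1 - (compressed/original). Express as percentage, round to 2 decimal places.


ratio = compressed/original = 21224/24637 = 0.861469
savings = 1 - ratio = 1 - 0.861469 = 0.138531
as a percentage: 0.138531 * 100 = 13.85%

Space savings = 1 - 21224/24637 = 13.85%


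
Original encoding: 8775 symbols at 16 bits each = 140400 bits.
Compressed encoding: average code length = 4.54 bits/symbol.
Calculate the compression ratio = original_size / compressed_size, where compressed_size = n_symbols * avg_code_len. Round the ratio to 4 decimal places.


original_size = n_symbols * orig_bits = 8775 * 16 = 140400 bits
compressed_size = n_symbols * avg_code_len = 8775 * 4.54 = 39838.5 bits
ratio = original_size / compressed_size = 140400 / 39838.5 = 3.5242

Compression ratio = 3.5242


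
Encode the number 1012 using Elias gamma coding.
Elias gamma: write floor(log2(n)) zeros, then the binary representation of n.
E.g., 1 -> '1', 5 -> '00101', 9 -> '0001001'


num_bits = floor(log2(1012)) + 1 = 10
leading_zeros = num_bits - 1 = 9
binary(1012) = 1111110100

Elias gamma(1012) = '000000000' + '1111110100' = 0000000001111110100 (19 bits)


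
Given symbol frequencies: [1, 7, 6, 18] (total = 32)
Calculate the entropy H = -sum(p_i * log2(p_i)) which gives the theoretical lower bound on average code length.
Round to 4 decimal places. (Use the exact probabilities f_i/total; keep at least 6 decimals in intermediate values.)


Per-symbol terms -p_i * log2(p_i) with p_i = f_i/32:
  p = 1/32 = 0.031250: log2(p) = -5.000000, -p*log2(p) = 0.156250
  p = 7/32 = 0.218750: log2(p) = -2.192645, -p*log2(p) = 0.479641
  p = 6/32 = 0.187500: log2(p) = -2.415037, -p*log2(p) = 0.452820
  p = 18/32 = 0.562500: log2(p) = -0.830075, -p*log2(p) = 0.466917
H = 0.156250 + 0.479641 + 0.452820 + 0.466917 = 1.555628

H = 1.5556 bits/symbol


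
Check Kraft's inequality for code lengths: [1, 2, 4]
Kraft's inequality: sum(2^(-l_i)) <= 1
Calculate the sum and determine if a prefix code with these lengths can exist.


Sum = 2^(-1) + 2^(-2) + 2^(-4)
    = 0.5 + 0.25 + 0.0625
    = 13/16 = 0.8125
Since 0.8125 <= 1, Kraft's inequality IS satisfied.
A prefix code with these lengths CAN exist.

Kraft sum = 0.8125. Satisfied.


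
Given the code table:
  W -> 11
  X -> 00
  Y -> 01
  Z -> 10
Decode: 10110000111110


Decoding:
10 -> Z
11 -> W
00 -> X
00 -> X
11 -> W
11 -> W
10 -> Z


Result: ZWXXWWZ


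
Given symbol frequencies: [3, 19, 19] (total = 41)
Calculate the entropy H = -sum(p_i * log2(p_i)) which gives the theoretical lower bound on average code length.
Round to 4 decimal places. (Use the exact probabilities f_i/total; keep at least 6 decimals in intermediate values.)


Per-symbol terms -p_i * log2(p_i) with p_i = f_i/41:
  p = 3/41 = 0.073171: log2(p) = -3.772590, -p*log2(p) = 0.276043
  p = 19/41 = 0.463415: log2(p) = -1.109624, -p*log2(p) = 0.514216
  p = 19/41 = 0.463415: log2(p) = -1.109624, -p*log2(p) = 0.514216
H = 0.276043 + 0.514216 + 0.514216 = 1.304475

H = 1.3045 bits/symbol


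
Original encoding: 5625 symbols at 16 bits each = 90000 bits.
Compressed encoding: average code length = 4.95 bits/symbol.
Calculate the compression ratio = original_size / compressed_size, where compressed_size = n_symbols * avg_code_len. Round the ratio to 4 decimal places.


original_size = n_symbols * orig_bits = 5625 * 16 = 90000 bits
compressed_size = n_symbols * avg_code_len = 5625 * 4.95 = 27843.75 bits
ratio = original_size / compressed_size = 90000 / 27843.75 = 3.2323

Compression ratio = 3.2323


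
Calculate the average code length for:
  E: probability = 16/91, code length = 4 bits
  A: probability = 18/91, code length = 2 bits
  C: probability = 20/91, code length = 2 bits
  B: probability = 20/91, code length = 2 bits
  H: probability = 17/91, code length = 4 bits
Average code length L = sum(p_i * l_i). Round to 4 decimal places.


Weighted contributions p_i * l_i:
  E: (16/91) * 4 = 64/91
  A: (18/91) * 2 = 36/91
  C: (20/91) * 2 = 40/91
  B: (20/91) * 2 = 40/91
  H: (17/91) * 4 = 68/91
Sum = (64 + 36 + 40 + 40 + 68)/91 = 248/91

L = 248/91 = 2.7253 bits/symbol


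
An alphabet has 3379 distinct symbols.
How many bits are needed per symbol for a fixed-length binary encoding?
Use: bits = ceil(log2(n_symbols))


log2(3379) = 11.7224
Bracket: 2^11 = 2048 < 3379 <= 2^12 = 4096
So ceil(log2(3379)) = 12

bits = ceil(log2(3379)) = ceil(11.7224) = 12 bits


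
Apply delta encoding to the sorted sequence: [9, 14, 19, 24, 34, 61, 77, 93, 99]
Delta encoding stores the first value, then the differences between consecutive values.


First value: 9
Deltas:
  14 - 9 = 5
  19 - 14 = 5
  24 - 19 = 5
  34 - 24 = 10
  61 - 34 = 27
  77 - 61 = 16
  93 - 77 = 16
  99 - 93 = 6


Delta encoded: [9, 5, 5, 5, 10, 27, 16, 16, 6]


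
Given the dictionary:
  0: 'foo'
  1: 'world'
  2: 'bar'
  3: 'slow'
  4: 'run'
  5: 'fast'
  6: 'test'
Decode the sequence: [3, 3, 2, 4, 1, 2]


Look up each index in the dictionary:
  3 -> 'slow'
  3 -> 'slow'
  2 -> 'bar'
  4 -> 'run'
  1 -> 'world'
  2 -> 'bar'

Decoded: "slow slow bar run world bar"


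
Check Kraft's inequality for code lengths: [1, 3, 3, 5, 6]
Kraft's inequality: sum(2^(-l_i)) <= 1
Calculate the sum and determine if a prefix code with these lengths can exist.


Sum = 2^(-1) + 2^(-3) + 2^(-3) + 2^(-5) + 2^(-6)
    = 0.5 + 0.125 + 0.125 + 0.03125 + 0.015625
    = 51/64 = 0.796875
Since 0.796875 <= 1, Kraft's inequality IS satisfied.
A prefix code with these lengths CAN exist.

Kraft sum = 0.796875. Satisfied.


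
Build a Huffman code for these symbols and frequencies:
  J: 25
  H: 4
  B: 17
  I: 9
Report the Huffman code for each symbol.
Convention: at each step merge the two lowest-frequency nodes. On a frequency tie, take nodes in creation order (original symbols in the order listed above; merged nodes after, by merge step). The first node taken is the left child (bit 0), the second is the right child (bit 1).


Huffman tree construction:
Step 1: Merge H(4) + I(9) = 13
Step 2: Merge (H+I)(13) + B(17) = 30
Step 3: Merge J(25) + ((H+I)+B)(30) = 55
Read each symbol's code off the tree from the root (left child = 0, right child = 1).

Codes:
  J: 0 (length 1)
  H: 100 (length 3)
  B: 11 (length 2)
  I: 101 (length 3)
Average code length: 98/55 = 1.7818 bits/symbol


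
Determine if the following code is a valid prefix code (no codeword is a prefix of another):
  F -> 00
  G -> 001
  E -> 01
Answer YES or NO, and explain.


Checking each pair (does one codeword prefix another?):
  F='00' vs G='001': prefix -- VIOLATION

NO -- this is NOT a valid prefix code. F (00) is a prefix of G (001).


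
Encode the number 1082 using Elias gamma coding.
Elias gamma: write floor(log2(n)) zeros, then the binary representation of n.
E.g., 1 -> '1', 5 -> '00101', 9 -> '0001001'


num_bits = floor(log2(1082)) + 1 = 11
leading_zeros = num_bits - 1 = 10
binary(1082) = 10000111010

Elias gamma(1082) = '0000000000' + '10000111010' = 000000000010000111010 (21 bits)


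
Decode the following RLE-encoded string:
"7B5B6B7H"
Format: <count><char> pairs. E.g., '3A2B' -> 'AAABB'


Expanding each <count><char> pair:
  7B -> 'BBBBBBB'
  5B -> 'BBBBB'
  6B -> 'BBBBBB'
  7H -> 'HHHHHHH'

Decoded = BBBBBBBBBBBBBBBBBBHHHHHHH


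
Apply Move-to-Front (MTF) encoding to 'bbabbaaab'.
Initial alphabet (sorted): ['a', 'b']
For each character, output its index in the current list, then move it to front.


MTF encoding:
'b': index 1 in ['a', 'b'] -> ['b', 'a']
'b': index 0 in ['b', 'a'] -> ['b', 'a']
'a': index 1 in ['b', 'a'] -> ['a', 'b']
'b': index 1 in ['a', 'b'] -> ['b', 'a']
'b': index 0 in ['b', 'a'] -> ['b', 'a']
'a': index 1 in ['b', 'a'] -> ['a', 'b']
'a': index 0 in ['a', 'b'] -> ['a', 'b']
'a': index 0 in ['a', 'b'] -> ['a', 'b']
'b': index 1 in ['a', 'b'] -> ['b', 'a']


Output: [1, 0, 1, 1, 0, 1, 0, 0, 1]


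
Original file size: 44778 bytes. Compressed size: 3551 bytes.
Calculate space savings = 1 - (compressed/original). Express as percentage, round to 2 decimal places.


ratio = compressed/original = 3551/44778 = 0.079302
savings = 1 - ratio = 1 - 0.079302 = 0.920698
as a percentage: 0.920698 * 100 = 92.07%

Space savings = 1 - 3551/44778 = 92.07%


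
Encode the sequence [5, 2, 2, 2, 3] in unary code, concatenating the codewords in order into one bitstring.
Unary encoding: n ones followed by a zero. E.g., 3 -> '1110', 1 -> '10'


Encode each number as n ones followed by a terminating 0:
  5 -> 111110 (6 bits)
  2 -> 110 (3 bits)
  2 -> 110 (3 bits)
  2 -> 110 (3 bits)
  3 -> 1110 (4 bits)
Total length = 6 + 3 + 3 + 3 + 4 = 19 bits.

Unary([5, 2, 2, 2, 3]) = 1111101101101101110 (19 bits)


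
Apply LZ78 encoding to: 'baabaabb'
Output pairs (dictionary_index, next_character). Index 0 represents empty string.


LZ78 encoding steps:
Dictionary: {0: ''}
Step 1: w='' (idx 0), next='b' -> output (0, 'b'), add 'b' as idx 1
Step 2: w='' (idx 0), next='a' -> output (0, 'a'), add 'a' as idx 2
Step 3: w='a' (idx 2), next='b' -> output (2, 'b'), add 'ab' as idx 3
Step 4: w='a' (idx 2), next='a' -> output (2, 'a'), add 'aa' as idx 4
Step 5: w='b' (idx 1), next='b' -> output (1, 'b'), add 'bb' as idx 5


Encoded: [(0, 'b'), (0, 'a'), (2, 'b'), (2, 'a'), (1, 'b')]


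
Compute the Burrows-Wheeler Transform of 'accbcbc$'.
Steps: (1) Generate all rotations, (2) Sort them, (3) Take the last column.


Rotations (sorted):
  0: $accbcbc -> last char: c
  1: accbcbc$ -> last char: $
  2: bc$accbc -> last char: c
  3: bcbc$acc -> last char: c
  4: c$accbcb -> last char: b
  5: cbc$accb -> last char: b
  6: cbcbc$ac -> last char: c
  7: ccbcbc$a -> last char: a


BWT = c$ccbbca


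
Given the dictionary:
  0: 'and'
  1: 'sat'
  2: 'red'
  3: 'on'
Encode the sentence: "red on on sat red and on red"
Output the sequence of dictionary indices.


Look up each word in the dictionary:
  'red' -> 2
  'on' -> 3
  'on' -> 3
  'sat' -> 1
  'red' -> 2
  'and' -> 0
  'on' -> 3
  'red' -> 2

Encoded: [2, 3, 3, 1, 2, 0, 3, 2]


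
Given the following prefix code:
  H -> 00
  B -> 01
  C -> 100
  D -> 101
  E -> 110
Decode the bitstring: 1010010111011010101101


Decoding step by step:
Bits 101 -> D
Bits 00 -> H
Bits 101 -> D
Bits 110 -> E
Bits 110 -> E
Bits 101 -> D
Bits 01 -> B
Bits 101 -> D


Decoded message: DHDEEDBD


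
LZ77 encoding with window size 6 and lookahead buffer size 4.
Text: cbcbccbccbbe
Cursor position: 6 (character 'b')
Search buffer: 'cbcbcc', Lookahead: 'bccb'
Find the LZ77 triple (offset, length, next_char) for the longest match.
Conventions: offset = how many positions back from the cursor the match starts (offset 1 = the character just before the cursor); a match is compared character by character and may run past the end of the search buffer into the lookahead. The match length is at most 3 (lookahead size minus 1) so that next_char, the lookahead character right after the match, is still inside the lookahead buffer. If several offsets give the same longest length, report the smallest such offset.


Try each offset into the search buffer:
  offset=1 (pos 5, char 'c'): match length 0
  offset=2 (pos 4, char 'c'): match length 0
  offset=3 (pos 3, char 'b'): match length 3
  offset=4 (pos 2, char 'c'): match length 0
  offset=5 (pos 1, char 'b'): match length 2
  offset=6 (pos 0, char 'c'): match length 0
Longest match has length 3 at offset 3.
next_char = character at position 6 + 3 = 9 -> 'b'

Best match: offset=3, length=3 (matching 'bcc' starting at position 3)
LZ77 triple: (3, 3, 'b')


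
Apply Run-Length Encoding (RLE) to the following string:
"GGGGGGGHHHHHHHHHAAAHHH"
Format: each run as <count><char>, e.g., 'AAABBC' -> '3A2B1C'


Scanning runs left to right:
  i=0: run of 'G' x 7 -> '7G'
  i=7: run of 'H' x 9 -> '9H'
  i=16: run of 'A' x 3 -> '3A'
  i=19: run of 'H' x 3 -> '3H'

RLE = 7G9H3A3H


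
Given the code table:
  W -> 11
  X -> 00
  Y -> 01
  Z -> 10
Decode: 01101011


Decoding:
01 -> Y
10 -> Z
10 -> Z
11 -> W


Result: YZZW


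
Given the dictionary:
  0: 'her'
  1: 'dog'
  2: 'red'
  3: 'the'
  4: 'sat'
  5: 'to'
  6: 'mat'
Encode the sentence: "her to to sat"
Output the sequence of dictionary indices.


Look up each word in the dictionary:
  'her' -> 0
  'to' -> 5
  'to' -> 5
  'sat' -> 4

Encoded: [0, 5, 5, 4]


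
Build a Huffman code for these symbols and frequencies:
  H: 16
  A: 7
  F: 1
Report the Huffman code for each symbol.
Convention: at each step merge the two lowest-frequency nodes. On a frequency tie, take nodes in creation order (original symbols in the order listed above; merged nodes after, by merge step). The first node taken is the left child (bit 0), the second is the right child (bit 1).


Huffman tree construction:
Step 1: Merge F(1) + A(7) = 8
Step 2: Merge (F+A)(8) + H(16) = 24
Read each symbol's code off the tree from the root (left child = 0, right child = 1).

Codes:
  H: 1 (length 1)
  A: 01 (length 2)
  F: 00 (length 2)
Average code length: 32/24 = 1.3333 bits/symbol


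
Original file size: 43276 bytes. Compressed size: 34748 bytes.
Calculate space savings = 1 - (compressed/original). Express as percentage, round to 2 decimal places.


ratio = compressed/original = 34748/43276 = 0.802939
savings = 1 - ratio = 1 - 0.802939 = 0.197061
as a percentage: 0.197061 * 100 = 19.71%

Space savings = 1 - 34748/43276 = 19.71%


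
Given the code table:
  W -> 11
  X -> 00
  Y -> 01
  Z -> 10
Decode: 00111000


Decoding:
00 -> X
11 -> W
10 -> Z
00 -> X


Result: XWZX


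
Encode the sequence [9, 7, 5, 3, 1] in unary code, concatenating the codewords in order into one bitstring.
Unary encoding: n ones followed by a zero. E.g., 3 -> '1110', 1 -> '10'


Encode each number as n ones followed by a terminating 0:
  9 -> 1111111110 (10 bits)
  7 -> 11111110 (8 bits)
  5 -> 111110 (6 bits)
  3 -> 1110 (4 bits)
  1 -> 10 (2 bits)
Total length = 10 + 8 + 6 + 4 + 2 = 30 bits.

Unary([9, 7, 5, 3, 1]) = 111111111011111110111110111010 (30 bits)


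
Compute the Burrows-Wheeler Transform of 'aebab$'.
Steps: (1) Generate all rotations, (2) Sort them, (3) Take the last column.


Rotations (sorted):
  0: $aebab -> last char: b
  1: ab$aeb -> last char: b
  2: aebab$ -> last char: $
  3: b$aeba -> last char: a
  4: bab$ae -> last char: e
  5: ebab$a -> last char: a


BWT = bb$aea


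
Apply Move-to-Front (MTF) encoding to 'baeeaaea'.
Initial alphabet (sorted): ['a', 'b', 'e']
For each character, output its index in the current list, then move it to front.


MTF encoding:
'b': index 1 in ['a', 'b', 'e'] -> ['b', 'a', 'e']
'a': index 1 in ['b', 'a', 'e'] -> ['a', 'b', 'e']
'e': index 2 in ['a', 'b', 'e'] -> ['e', 'a', 'b']
'e': index 0 in ['e', 'a', 'b'] -> ['e', 'a', 'b']
'a': index 1 in ['e', 'a', 'b'] -> ['a', 'e', 'b']
'a': index 0 in ['a', 'e', 'b'] -> ['a', 'e', 'b']
'e': index 1 in ['a', 'e', 'b'] -> ['e', 'a', 'b']
'a': index 1 in ['e', 'a', 'b'] -> ['a', 'e', 'b']


Output: [1, 1, 2, 0, 1, 0, 1, 1]


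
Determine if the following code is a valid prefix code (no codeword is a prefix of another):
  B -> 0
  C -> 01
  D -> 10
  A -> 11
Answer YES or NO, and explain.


Checking each pair (does one codeword prefix another?):
  B='0' vs C='01': prefix -- VIOLATION

NO -- this is NOT a valid prefix code. B (0) is a prefix of C (01).


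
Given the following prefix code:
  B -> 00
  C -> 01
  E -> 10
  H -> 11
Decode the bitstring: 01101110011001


Decoding step by step:
Bits 01 -> C
Bits 10 -> E
Bits 11 -> H
Bits 10 -> E
Bits 01 -> C
Bits 10 -> E
Bits 01 -> C


Decoded message: CEHECEC


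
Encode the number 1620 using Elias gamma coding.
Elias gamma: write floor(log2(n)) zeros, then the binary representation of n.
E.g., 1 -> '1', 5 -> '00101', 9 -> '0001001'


num_bits = floor(log2(1620)) + 1 = 11
leading_zeros = num_bits - 1 = 10
binary(1620) = 11001010100

Elias gamma(1620) = '0000000000' + '11001010100' = 000000000011001010100 (21 bits)


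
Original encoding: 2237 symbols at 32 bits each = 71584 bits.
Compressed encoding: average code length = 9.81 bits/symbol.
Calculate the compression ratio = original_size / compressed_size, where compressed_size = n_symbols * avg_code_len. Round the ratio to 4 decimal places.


original_size = n_symbols * orig_bits = 2237 * 32 = 71584 bits
compressed_size = n_symbols * avg_code_len = 2237 * 9.81 = 21944.97 bits
ratio = original_size / compressed_size = 71584 / 21944.97 = 3.262

Compression ratio = 3.262


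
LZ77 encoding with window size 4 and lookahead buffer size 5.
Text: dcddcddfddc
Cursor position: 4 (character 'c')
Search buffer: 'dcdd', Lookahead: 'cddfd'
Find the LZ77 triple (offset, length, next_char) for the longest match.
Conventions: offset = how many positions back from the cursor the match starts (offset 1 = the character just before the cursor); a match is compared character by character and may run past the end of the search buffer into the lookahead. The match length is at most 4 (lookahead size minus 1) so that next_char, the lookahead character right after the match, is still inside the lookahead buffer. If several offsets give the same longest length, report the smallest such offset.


Try each offset into the search buffer:
  offset=1 (pos 3, char 'd'): match length 0
  offset=2 (pos 2, char 'd'): match length 0
  offset=3 (pos 1, char 'c'): match length 3
  offset=4 (pos 0, char 'd'): match length 0
Longest match has length 3 at offset 3.
next_char = character at position 4 + 3 = 7 -> 'f'

Best match: offset=3, length=3 (matching 'cdd' starting at position 1)
LZ77 triple: (3, 3, 'f')


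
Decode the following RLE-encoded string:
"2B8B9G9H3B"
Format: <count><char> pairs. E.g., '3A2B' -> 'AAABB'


Expanding each <count><char> pair:
  2B -> 'BB'
  8B -> 'BBBBBBBB'
  9G -> 'GGGGGGGGG'
  9H -> 'HHHHHHHHH'
  3B -> 'BBB'

Decoded = BBBBBBBBBBGGGGGGGGGHHHHHHHHHBBB


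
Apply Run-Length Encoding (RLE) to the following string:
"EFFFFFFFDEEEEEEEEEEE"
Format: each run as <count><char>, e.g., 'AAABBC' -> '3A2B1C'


Scanning runs left to right:
  i=0: run of 'E' x 1 -> '1E'
  i=1: run of 'F' x 7 -> '7F'
  i=8: run of 'D' x 1 -> '1D'
  i=9: run of 'E' x 11 -> '11E'

RLE = 1E7F1D11E


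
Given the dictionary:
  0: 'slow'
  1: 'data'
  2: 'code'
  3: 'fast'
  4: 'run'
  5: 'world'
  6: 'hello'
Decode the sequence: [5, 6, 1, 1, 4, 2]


Look up each index in the dictionary:
  5 -> 'world'
  6 -> 'hello'
  1 -> 'data'
  1 -> 'data'
  4 -> 'run'
  2 -> 'code'

Decoded: "world hello data data run code"


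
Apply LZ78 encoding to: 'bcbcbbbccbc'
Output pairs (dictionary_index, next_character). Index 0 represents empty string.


LZ78 encoding steps:
Dictionary: {0: ''}
Step 1: w='' (idx 0), next='b' -> output (0, 'b'), add 'b' as idx 1
Step 2: w='' (idx 0), next='c' -> output (0, 'c'), add 'c' as idx 2
Step 3: w='b' (idx 1), next='c' -> output (1, 'c'), add 'bc' as idx 3
Step 4: w='b' (idx 1), next='b' -> output (1, 'b'), add 'bb' as idx 4
Step 5: w='bc' (idx 3), next='c' -> output (3, 'c'), add 'bcc' as idx 5
Step 6: w='bc' (idx 3), end of input -> output (3, '')


Encoded: [(0, 'b'), (0, 'c'), (1, 'c'), (1, 'b'), (3, 'c'), (3, '')]
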